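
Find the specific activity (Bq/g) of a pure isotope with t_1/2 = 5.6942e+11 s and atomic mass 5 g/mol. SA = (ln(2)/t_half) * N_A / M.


lambda = ln(2) / t_half = ln(2) / 5.6942e+11 = 1.217286e-12 /s
SA = lambda * N_A / M
SA = 1.217286e-12 * 6.022e23 / 5
SA = 1.4661e+11 Bq/g

1.4661e+11


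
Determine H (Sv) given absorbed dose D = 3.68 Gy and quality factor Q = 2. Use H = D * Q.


H = D * Q
H = 3.68 * 2
H = 7.3600 Sv

7.3600


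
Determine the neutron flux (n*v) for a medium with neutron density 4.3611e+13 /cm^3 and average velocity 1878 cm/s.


phi = n * v
phi = 4.3611e+13 * 1878
phi = 8.1901e+16 /cm^2/s

8.1901e+16


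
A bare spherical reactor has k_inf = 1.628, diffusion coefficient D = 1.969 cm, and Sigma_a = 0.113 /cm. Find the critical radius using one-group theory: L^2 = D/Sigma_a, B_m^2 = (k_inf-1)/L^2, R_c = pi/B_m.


L^2 = D / Sigma_a = 1.969 / 0.113 = 17.42478 cm^2
B_m^2 = (k_inf - 1) / L^2 = (1.628 - 1) / 17.42478 = 0.03604063 /cm^2
For a bare sphere: B_g = pi/R, so R_c = pi / sqrt(B_m^2)
R_c = pi / sqrt(0.03604063) = 16.548 cm

16.548


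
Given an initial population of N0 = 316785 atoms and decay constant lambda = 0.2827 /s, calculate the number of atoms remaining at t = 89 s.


N = N0 * exp(-lambda * t)
N = 316785 * exp(-0.2827 * 89)
N = 3.7479e-06

3.7479e-06


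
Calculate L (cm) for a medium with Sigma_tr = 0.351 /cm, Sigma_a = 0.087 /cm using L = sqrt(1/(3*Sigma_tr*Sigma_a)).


D = 1 / (3 * Sigma_tr) = 1 / (3 * 0.351) = 0.9496676 cm
L = sqrt(D / Sigma_a)
L = sqrt(0.9496676 / 0.087)
L = 3.3039 cm

3.3039


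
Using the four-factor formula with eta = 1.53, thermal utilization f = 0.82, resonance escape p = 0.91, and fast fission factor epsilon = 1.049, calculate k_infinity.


k_inf = eta * f * p * epsilon
k_inf = 1.53 * 0.82 * 0.91 * 1.049
k_inf = 1.1976

1.1976


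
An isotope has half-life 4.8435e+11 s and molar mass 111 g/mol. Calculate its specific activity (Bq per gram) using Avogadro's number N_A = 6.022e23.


lambda = ln(2) / t_half = ln(2) / 4.8435e+11 = 1.431087e-12 /s
SA = lambda * N_A / M
SA = 1.431087e-12 * 6.022e23 / 111
SA = 7.7640e+09 Bq/g

7.7640e+09


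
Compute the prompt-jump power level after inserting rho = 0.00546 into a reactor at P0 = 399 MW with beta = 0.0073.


P1/P0 = beta / (beta - rho)
P1/P0 = 0.0073 / (0.0073 - 0.00546) = 3.967391
P1 = 399 * 3.967391 = 1583.0 MW

1583.0


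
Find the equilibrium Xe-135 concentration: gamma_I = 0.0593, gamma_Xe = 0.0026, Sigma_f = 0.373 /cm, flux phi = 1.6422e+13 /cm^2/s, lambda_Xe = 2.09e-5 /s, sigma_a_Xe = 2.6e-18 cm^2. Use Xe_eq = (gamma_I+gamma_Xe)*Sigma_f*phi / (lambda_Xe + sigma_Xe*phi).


Xe_eq = (gamma_I + gamma_Xe) * Sigma_f * phi / (lambda_Xe + sigma_Xe * phi)
Numerator = (0.0593 + 0.0026) * 0.373 * 1.6422e+13 = 3.791626e+11
Denominator = 2.09e-5 + 2.6e-18 * 1.6422e+13 = 6.359720e-05
Xe_eq = 3.791626e+11 / 6.359720e-05 = 5.9619e+15 /cm^3

5.9619e+15


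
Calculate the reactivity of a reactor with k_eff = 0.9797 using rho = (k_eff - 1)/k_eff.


rho = (k_eff - 1) / k_eff
rho = (0.9797 - 1) / 0.9797
rho = -0.020721

-0.020721


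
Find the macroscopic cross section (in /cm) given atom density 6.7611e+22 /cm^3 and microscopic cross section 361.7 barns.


Sigma = N * sigma_barns * 1e-24
Sigma = 6.7611e+22 * 361.7 * 1e-24
Sigma = 24.455 /cm

24.455


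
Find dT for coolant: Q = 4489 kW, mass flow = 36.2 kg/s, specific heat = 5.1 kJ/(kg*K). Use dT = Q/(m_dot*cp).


dT = Q / (m_dot * cp)
dT = 4489 / (36.2 * 5.1)
dT = 24.315 C

24.315


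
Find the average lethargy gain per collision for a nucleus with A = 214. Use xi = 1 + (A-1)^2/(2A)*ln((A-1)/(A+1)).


xi = 1 + (A-1)^2/(2A) * ln((A-1)/(A+1))
xi = 1 + (214-1)^2/(2*214) * ln((214-1)/(214 +1))
xi = 0.0093167

0.0093167


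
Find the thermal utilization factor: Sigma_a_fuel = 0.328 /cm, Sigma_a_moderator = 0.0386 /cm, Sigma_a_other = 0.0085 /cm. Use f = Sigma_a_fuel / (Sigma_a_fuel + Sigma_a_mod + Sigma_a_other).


f = Sigma_a_fuel / (Sigma_a_fuel + Sigma_a_mod + Sigma_a_other)
f = 0.328 / (0.328 + 0.0386 + 0.0085)
f = 0.87443

0.87443


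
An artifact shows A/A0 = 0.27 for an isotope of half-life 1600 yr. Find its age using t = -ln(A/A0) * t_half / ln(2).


lambda = ln(2) / t_half = ln(2) / 1600 = 4.332170e-04 /yr
t = -ln(A/A0) / lambda
t = -ln(0.27) / 4.332170e-04
t = 3022.3 yr

3022.3


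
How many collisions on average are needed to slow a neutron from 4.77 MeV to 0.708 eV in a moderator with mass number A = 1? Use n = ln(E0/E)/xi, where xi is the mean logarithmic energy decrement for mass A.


xi = 1 + (A-1)^2/(2A)*ln((A-1)/(A+1)) = 1 (for A = 1)
n = ln(E0/E) / xi
n = ln(4.77e6 / 0.708) / 1
n = ln(6.737288e+06) / 1 = 15.723

15.723


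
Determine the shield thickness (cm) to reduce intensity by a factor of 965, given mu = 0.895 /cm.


x = ln(factor) / mu
x = ln(965) / 0.895
x = 7.6784 cm

7.6784


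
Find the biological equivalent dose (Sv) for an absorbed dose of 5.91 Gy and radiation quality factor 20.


H = D * Q
H = 5.91 * 20
H = 118.20 Sv

118.20


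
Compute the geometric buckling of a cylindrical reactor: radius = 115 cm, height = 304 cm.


B^2 = (2.405/R)^2 + (pi/H)^2
B^2 = (2.405/115)^2 + (pi/304)^2
B^2 = 5.4415e-04 /cm^2

5.4415e-04


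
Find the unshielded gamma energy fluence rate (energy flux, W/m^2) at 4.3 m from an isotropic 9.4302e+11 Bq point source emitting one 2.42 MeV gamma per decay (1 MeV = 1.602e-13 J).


psi = A * E * 1.602e-13 / (4*pi*r^2)
psi = 9.4302e+11 * 2.42 * 1.602e-13 / (4*pi*4.3^2)
psi = 0.0015734 W/m^2

0.0015734


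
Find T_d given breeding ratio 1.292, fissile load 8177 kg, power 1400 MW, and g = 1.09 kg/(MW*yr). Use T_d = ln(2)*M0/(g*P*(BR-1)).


Breeding gain G = BR - 1 = 1.292 - 1 = 0.292
Fissile production rate = g * P * G = 1.09 * 1400 * 0.292 = 445.592 kg/yr
T_d = ln(2) * M0 / (g * P * G)
T_d = ln(2) * 8177 / 445.592 = 12.720 yr

12.720


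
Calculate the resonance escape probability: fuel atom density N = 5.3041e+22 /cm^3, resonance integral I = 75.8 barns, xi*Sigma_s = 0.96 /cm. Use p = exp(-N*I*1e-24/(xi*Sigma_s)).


p = exp(-N * I * 1e-24 / (xi*Sigma_s))
p = exp(-5.3041e+22 * 75.8 * 1e-24 / 0.96)
p = 0.015176

0.015176


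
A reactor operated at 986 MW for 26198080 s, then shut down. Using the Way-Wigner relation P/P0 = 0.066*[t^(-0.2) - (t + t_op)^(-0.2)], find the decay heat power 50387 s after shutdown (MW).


P/P0 = 0.066 * [t^(-0.2) - (t + t_op)^(-0.2)]
P/P0 = 0.066 * [50387^(-0.2) - (50387 + 26198080)^(-0.2)]
P/P0 = 0.066 * [0.1146928 - 0.03282307] = 0.005403402
P = 986 * 0.005403402 = 5.3278 MW

5.3278


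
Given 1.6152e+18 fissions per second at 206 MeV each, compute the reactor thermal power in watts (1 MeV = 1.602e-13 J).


P = fission_rate * E_MeV * 1.602e-13
P = 1.6152e+18 * 206 * 1.602e-13
P = 5.3304e+07 W

5.3304e+07


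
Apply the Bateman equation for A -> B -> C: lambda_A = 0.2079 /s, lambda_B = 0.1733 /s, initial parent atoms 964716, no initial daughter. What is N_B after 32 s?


N_B(t) = lambda_A * N_A0 / (lambda_B - lambda_A) * [exp(-lambda_A*t) - exp(-lambda_B*t)]
exp(-0.2079*32) = 0.001290404; exp(-0.1733*32) = 0.003904600
N_B = 0.2079 * 964716 / (0.1733 - 0.2079) * (0.001290404 - 0.003904600)
N_B = 15154

15154


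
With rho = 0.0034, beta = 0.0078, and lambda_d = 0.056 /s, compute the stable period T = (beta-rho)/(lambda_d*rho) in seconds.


T = (beta - rho) / (lambda_d * rho)
T = (0.0078 - 0.0034) / (0.056 * 0.0034)
T = 23.109 s

23.109


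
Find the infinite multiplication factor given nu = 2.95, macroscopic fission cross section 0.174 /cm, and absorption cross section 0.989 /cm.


k_inf = nu * Sigma_f / Sigma_a
k_inf = 2.95 * 0.174 / 0.989
k_inf = 0.51901

0.51901


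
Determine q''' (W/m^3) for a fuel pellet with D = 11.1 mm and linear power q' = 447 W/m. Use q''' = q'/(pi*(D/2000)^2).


r = D / 2 / 1000 = 11.1 / 2 / 1000 = 0.00555 m
q''' = q' / (pi * r^2)
q''' = 447 / (pi * 0.00555^2)
q''' = 4.6193e+06 W/m^3

4.6193e+06


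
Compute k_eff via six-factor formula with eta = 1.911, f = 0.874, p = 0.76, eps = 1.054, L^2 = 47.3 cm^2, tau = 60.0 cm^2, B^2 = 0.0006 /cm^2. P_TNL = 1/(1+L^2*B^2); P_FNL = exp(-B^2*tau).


k_inf = eta*f*p*eps = 1.911*0.874*0.76*1.054 = 1.337908
P_TNL = 1/(1 + L^2*B^2) = 1/(1 + 47.3*0.0006) = 0.9724032
P_FNL = exp(-B^2*tau) = exp(-0.0006*60.0) = 0.9646403
k_eff = k_inf * P_TNL * P_FNL = 1.337908 * 0.9724032 * 0.9646403
k_eff = 1.2550

1.2550


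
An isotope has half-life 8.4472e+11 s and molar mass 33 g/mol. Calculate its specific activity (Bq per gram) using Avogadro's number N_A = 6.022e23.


lambda = ln(2) / t_half = ln(2) / 8.4472e+11 = 8.205644e-13 /s
SA = lambda * N_A / M
SA = 8.205644e-13 * 6.022e23 / 33
SA = 1.4974e+10 Bq/g

1.4974e+10


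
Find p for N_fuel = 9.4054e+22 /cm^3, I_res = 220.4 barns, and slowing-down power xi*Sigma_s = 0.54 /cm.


p = exp(-N * I * 1e-24 / (xi*Sigma_s))
p = exp(-9.4054e+22 * 220.4 * 1e-24 / 0.54)
p = 2.1297e-17

2.1297e-17


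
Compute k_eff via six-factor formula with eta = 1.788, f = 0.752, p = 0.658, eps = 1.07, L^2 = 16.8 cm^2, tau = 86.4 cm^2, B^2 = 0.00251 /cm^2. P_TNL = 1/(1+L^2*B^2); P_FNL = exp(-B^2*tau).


k_inf = eta*f*p*eps = 1.788*0.752*0.658*1.07 = 0.9466622
P_TNL = 1/(1 + L^2*B^2) = 1/(1 + 16.8*0.00251) = 0.9595382
P_FNL = exp(-B^2*tau) = exp(-0.00251*86.4) = 0.8050394
k_eff = k_inf * P_TNL * P_FNL = 0.9466622 * 0.9595382 * 0.8050394
k_eff = 0.73126

0.73126


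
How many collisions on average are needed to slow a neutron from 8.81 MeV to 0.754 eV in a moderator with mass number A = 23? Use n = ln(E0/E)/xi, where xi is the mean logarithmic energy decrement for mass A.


xi = 1 + (A-1)^2/(2A)*ln((A-1)/(A+1)) = 0.08448899 (for A = 23)
n = ln(E0/E) / xi
n = ln(8.81e6 / 0.754) / 0.08448899
n = ln(1.168435e+07) / 0.08448899 = 192.61

192.61


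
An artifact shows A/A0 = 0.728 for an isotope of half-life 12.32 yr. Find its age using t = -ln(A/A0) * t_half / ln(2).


lambda = ln(2) / t_half = ln(2) / 12.32 = 0.05626195 /yr
t = -ln(A/A0) / lambda
t = -ln(0.728) / 0.05626195
t = 5.6424 yr

5.6424


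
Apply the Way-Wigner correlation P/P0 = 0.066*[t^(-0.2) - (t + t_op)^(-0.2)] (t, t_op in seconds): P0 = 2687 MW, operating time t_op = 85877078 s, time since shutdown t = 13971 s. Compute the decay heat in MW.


P/P0 = 0.066 * [t^(-0.2) - (t + t_op)^(-0.2)]
P/P0 = 0.066 * [13971^(-0.2) - (13971 + 85877078)^(-0.2)]
P/P0 = 0.066 * [0.1482363 - 0.02589467] = 0.008074548
P = 2687 * 0.008074548 = 21.696 MW

21.696


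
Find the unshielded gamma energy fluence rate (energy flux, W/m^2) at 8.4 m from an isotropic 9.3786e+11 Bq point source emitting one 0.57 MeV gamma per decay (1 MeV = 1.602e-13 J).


psi = A * E * 1.602e-13 / (4*pi*r^2)
psi = 9.3786e+11 * 0.57 * 1.602e-13 / (4*pi*8.4^2)
psi = 9.6584e-05 W/m^2

9.6584e-05


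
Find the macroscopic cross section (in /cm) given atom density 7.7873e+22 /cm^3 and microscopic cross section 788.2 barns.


Sigma = N * sigma_barns * 1e-24
Sigma = 7.7873e+22 * 788.2 * 1e-24
Sigma = 61.379 /cm

61.379


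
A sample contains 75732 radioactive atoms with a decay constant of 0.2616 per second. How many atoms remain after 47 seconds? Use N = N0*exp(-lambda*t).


N = N0 * exp(-lambda * t)
N = 75732 * exp(-0.2616 * 47)
N = 0.34637

0.34637


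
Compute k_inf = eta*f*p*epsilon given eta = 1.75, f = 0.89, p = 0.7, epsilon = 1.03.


k_inf = eta * f * p * epsilon
k_inf = 1.75 * 0.89 * 0.7 * 1.03
k_inf = 1.1230

1.1230


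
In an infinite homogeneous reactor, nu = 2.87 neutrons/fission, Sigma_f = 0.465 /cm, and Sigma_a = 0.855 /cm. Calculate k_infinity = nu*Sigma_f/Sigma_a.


k_inf = nu * Sigma_f / Sigma_a
k_inf = 2.87 * 0.465 / 0.855
k_inf = 1.5609

1.5609


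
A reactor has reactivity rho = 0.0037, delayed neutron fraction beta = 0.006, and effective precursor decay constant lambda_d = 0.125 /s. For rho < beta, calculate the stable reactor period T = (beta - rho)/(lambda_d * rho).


T = (beta - rho) / (lambda_d * rho)
T = (0.006 - 0.0037) / (0.125 * 0.0037)
T = 4.9730 s

4.9730


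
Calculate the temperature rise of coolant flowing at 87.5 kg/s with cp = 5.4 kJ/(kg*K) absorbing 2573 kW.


dT = Q / (m_dot * cp)
dT = 2573 / (87.5 * 5.4)
dT = 5.4455 C

5.4455


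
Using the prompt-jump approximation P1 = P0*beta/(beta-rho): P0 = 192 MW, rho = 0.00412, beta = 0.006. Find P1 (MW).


P1/P0 = beta / (beta - rho)
P1/P0 = 0.006 / (0.006 - 0.00412) = 3.191489
P1 = 192 * 3.191489 = 612.77 MW

612.77


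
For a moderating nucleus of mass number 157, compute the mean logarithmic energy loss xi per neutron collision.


xi = 1 + (A-1)^2/(2A) * ln((A-1)/(A+1))
xi = 1 + (157-1)^2/(2*157) * ln((157-1)/(157 +1))
xi = 0.012685

0.012685


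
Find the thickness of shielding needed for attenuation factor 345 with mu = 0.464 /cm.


x = ln(factor) / mu
x = ln(345) / 0.464
x = 12.594 cm

12.594


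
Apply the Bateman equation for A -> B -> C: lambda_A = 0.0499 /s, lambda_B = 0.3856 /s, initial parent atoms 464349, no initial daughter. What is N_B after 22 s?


N_B(t) = lambda_A * N_A0 / (lambda_B - lambda_A) * [exp(-lambda_A*t) - exp(-lambda_B*t)]
exp(-0.0499*22) = 0.3336042; exp(-0.3856*22) = 2.069155e-04
N_B = 0.0499 * 464349 / (0.3856 - 0.0499) * (0.3336042 - 2.069155e-04)
N_B = 23012

23012


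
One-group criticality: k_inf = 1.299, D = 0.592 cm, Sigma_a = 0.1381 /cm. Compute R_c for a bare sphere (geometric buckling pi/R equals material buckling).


L^2 = D / Sigma_a = 0.592 / 0.1381 = 4.286749 cm^2
B_m^2 = (k_inf - 1) / L^2 = (1.299 - 1) / 4.286749 = 0.06974983 /cm^2
For a bare sphere: B_g = pi/R, so R_c = pi / sqrt(B_m^2)
R_c = pi / sqrt(0.06974983) = 11.895 cm

11.895


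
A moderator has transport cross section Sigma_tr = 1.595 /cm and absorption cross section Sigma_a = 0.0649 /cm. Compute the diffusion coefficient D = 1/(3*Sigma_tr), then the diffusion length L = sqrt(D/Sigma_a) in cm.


D = 1 / (3 * Sigma_tr) = 1 / (3 * 1.595) = 0.2089864 cm
L = sqrt(D / Sigma_a)
L = sqrt(0.2089864 / 0.0649)
L = 1.7945 cm

1.7945


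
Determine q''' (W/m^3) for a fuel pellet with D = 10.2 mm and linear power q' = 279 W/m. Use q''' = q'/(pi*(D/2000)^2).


r = D / 2 / 1000 = 10.2 / 2 / 1000 = 0.0051 m
q''' = q' / (pi * r^2)
q''' = 279 / (pi * 0.0051^2)
q''' = 3.4144e+06 W/m^3

3.4144e+06


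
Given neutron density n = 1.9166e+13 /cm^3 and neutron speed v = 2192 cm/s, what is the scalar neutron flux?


phi = n * v
phi = 1.9166e+13 * 2192
phi = 4.2012e+16 /cm^2/s

4.2012e+16


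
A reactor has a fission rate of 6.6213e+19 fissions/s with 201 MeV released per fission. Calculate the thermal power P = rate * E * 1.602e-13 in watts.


P = fission_rate * E_MeV * 1.602e-13
P = 6.6213e+19 * 201 * 1.602e-13
P = 2.1321e+09 W

2.1321e+09


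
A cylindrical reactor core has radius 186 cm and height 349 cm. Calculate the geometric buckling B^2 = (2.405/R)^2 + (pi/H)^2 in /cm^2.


B^2 = (2.405/R)^2 + (pi/H)^2
B^2 = (2.405/186)^2 + (pi/349)^2
B^2 = 2.4822e-04 /cm^2

2.4822e-04


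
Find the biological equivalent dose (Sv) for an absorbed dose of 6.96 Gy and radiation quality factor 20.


H = D * Q
H = 6.96 * 20
H = 139.20 Sv

139.20


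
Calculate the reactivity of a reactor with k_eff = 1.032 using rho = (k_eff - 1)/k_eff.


rho = (k_eff - 1) / k_eff
rho = (1.032 - 1) / 1.032
rho = 0.031008

0.031008


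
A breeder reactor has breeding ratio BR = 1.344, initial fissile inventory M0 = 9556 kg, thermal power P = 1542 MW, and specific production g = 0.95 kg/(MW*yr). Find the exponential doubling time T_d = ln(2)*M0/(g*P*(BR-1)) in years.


Breeding gain G = BR - 1 = 1.344 - 1 = 0.344
Fissile production rate = g * P * G = 0.95 * 1542 * 0.344 = 503.9256 kg/yr
T_d = ln(2) * M0 / (g * P * G)
T_d = ln(2) * 9556 / 503.9256 = 13.144 yr

13.144


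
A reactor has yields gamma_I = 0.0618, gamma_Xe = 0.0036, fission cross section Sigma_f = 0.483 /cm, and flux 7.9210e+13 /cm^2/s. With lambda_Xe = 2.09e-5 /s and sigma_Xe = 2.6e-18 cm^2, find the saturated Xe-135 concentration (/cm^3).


Xe_eq = (gamma_I + gamma_Xe) * Sigma_f * phi / (lambda_Xe + sigma_Xe * phi)
Numerator = (0.0618 + 0.0036) * 0.483 * 7.9210e+13 = 2.502101e+12
Denominator = 2.09e-5 + 2.6e-18 * 7.9210e+13 = 2.268460e-04
Xe_eq = 2.502101e+12 / 2.268460e-04 = 1.1030e+16 /cm^3

1.1030e+16


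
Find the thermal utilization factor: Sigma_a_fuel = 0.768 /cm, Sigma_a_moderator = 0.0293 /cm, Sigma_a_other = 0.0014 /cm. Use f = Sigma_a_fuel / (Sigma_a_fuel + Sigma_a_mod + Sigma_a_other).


f = Sigma_a_fuel / (Sigma_a_fuel + Sigma_a_mod + Sigma_a_other)
f = 0.768 / (0.768 + 0.0293 + 0.0014)
f = 0.96156

0.96156


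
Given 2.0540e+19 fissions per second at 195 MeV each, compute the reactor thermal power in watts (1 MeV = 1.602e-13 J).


P = fission_rate * E_MeV * 1.602e-13
P = 2.0540e+19 * 195 * 1.602e-13
P = 6.4165e+08 W

6.4165e+08


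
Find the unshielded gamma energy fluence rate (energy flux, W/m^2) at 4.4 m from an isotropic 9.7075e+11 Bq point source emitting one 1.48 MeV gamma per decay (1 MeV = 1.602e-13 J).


psi = A * E * 1.602e-13 / (4*pi*r^2)
psi = 9.7075e+11 * 1.48 * 1.602e-13 / (4*pi*4.4^2)
psi = 9.4606e-04 W/m^2

9.4606e-04


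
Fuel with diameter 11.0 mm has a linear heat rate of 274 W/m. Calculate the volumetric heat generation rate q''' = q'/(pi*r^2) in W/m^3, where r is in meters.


r = D / 2 / 1000 = 11.0 / 2 / 1000 = 0.0055 m
q''' = q' / (pi * r^2)
q''' = 274 / (pi * 0.0055^2)
q''' = 2.8832e+06 W/m^3

2.8832e+06


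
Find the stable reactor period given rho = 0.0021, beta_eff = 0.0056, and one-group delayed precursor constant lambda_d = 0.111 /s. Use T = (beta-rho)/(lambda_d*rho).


T = (beta - rho) / (lambda_d * rho)
T = (0.0056 - 0.0021) / (0.111 * 0.0021)
T = 15.015 s

15.015


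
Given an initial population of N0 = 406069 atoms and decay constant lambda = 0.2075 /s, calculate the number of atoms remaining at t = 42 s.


N = N0 * exp(-lambda * t)
N = 406069 * exp(-0.2075 * 42)
N = 66.638

66.638


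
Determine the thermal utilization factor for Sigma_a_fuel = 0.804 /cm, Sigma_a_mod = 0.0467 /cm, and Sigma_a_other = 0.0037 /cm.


f = Sigma_a_fuel / (Sigma_a_fuel + Sigma_a_mod + Sigma_a_other)
f = 0.804 / (0.804 + 0.0467 + 0.0037)
f = 0.94101

0.94101


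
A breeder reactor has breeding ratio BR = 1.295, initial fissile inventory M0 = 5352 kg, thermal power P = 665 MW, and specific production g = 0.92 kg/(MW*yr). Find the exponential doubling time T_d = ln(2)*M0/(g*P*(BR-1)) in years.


Breeding gain G = BR - 1 = 1.295 - 1 = 0.295
Fissile production rate = g * P * G = 0.92 * 665 * 0.295 = 180.481 kg/yr
T_d = ln(2) * M0 / (g * P * G)
T_d = ln(2) * 5352 / 180.481 = 20.555 yr

20.555


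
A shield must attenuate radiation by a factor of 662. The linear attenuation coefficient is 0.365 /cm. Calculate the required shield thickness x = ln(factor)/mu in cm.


x = ln(factor) / mu
x = ln(662) / 0.365
x = 17.795 cm

17.795


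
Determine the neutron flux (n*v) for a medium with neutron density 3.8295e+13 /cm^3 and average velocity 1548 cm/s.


phi = n * v
phi = 3.8295e+13 * 1548
phi = 5.9281e+16 /cm^2/s

5.9281e+16


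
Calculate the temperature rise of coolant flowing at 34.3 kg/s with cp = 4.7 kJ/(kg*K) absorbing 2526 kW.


dT = Q / (m_dot * cp)
dT = 2526 / (34.3 * 4.7)
dT = 15.669 C

15.669


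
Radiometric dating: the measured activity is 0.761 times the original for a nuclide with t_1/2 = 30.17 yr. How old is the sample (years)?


lambda = ln(2) / t_half = ln(2) / 30.17 = 0.02297472 /yr
t = -ln(A/A0) / lambda
t = -ln(0.761) / 0.02297472
t = 11.888 yr

11.888


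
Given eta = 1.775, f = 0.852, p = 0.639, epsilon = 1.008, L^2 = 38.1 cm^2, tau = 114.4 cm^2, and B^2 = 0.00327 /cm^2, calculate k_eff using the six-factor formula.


k_inf = eta*f*p*eps = 1.775*0.852*0.639*1.008 = 0.9740906
P_TNL = 1/(1 + L^2*B^2) = 1/(1 + 38.1*0.00327) = 0.8892153
P_FNL = exp(-B^2*tau) = exp(-0.00327*114.4) = 0.6879164
k_eff = k_inf * P_TNL * P_FNL = 0.9740906 * 0.8892153 * 0.6879164
k_eff = 0.59586

0.59586


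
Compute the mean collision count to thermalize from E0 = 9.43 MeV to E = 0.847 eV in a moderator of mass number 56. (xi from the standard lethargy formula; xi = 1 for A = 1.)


xi = 1 + (A-1)^2/(2A)*ln((A-1)/(A+1)) = 0.03529286 (for A = 56)
n = ln(E0/E) / xi
n = ln(9.43e6 / 0.847) / 0.03529286
n = ln(1.113341e+07) / 0.03529286 = 459.74

459.74


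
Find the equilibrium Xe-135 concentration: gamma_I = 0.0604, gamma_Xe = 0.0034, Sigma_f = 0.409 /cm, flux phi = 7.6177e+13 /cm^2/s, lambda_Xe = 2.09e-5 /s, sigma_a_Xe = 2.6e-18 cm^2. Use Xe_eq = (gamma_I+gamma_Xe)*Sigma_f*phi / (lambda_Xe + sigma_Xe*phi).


Xe_eq = (gamma_I + gamma_Xe) * Sigma_f * phi / (lambda_Xe + sigma_Xe * phi)
Numerator = (0.0604 + 0.0034) * 0.409 * 7.6177e+13 = 1.987778e+12
Denominator = 2.09e-5 + 2.6e-18 * 7.6177e+13 = 2.189602e-04
Xe_eq = 1.987778e+12 / 2.189602e-04 = 9.0783e+15 /cm^3

9.0783e+15


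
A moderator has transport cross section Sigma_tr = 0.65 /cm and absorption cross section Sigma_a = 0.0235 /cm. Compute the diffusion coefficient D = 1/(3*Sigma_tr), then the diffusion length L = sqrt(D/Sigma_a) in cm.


D = 1 / (3 * Sigma_tr) = 1 / (3 * 0.65) = 0.5128205 cm
L = sqrt(D / Sigma_a)
L = sqrt(0.5128205 / 0.0235)
L = 4.6714 cm

4.6714


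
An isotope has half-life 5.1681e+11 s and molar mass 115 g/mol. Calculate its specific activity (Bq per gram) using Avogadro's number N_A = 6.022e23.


lambda = ln(2) / t_half = ln(2) / 5.1681e+11 = 1.341203e-12 /s
SA = lambda * N_A / M
SA = 1.341203e-12 * 6.022e23 / 115
SA = 7.0232e+09 Bq/g

7.0232e+09


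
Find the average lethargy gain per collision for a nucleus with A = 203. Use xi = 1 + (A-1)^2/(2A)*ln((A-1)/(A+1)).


xi = 1 + (A-1)^2/(2A) * ln((A-1)/(A+1))
xi = 1 + (203-1)^2/(2*203) * ln((203-1)/(203 +1))
xi = 0.0098199

0.0098199


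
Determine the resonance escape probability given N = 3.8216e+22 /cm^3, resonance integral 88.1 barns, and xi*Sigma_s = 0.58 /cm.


p = exp(-N * I * 1e-24 / (xi*Sigma_s))
p = exp(-3.8216e+22 * 88.1 * 1e-24 / 0.58)
p = 0.0030128

0.0030128


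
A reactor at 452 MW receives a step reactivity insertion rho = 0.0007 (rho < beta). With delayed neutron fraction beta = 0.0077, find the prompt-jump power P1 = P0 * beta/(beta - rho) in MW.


P1/P0 = beta / (beta - rho)
P1/P0 = 0.0077 / (0.0077 - 0.0007) = 1.100000
P1 = 452 * 1.100000 = 497.20 MW

497.20


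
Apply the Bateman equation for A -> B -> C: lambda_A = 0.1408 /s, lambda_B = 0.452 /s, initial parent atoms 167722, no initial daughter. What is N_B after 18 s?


N_B(t) = lambda_A * N_A0 / (lambda_B - lambda_A) * [exp(-lambda_A*t) - exp(-lambda_B*t)]
exp(-0.1408*18) = 0.07930929; exp(-0.452*18) = 2.928061e-04
N_B = 0.1408 * 167722 / (0.452 - 0.1408) * (0.07930929 - 2.928061e-04)
N_B = 5996.1

5996.1


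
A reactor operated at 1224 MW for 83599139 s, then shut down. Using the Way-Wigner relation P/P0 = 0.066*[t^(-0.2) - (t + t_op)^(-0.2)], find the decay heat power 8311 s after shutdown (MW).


P/P0 = 0.066 * [t^(-0.2) - (t + t_op)^(-0.2)]
P/P0 = 0.066 * [8311^(-0.2) - (8311 + 83599139)^(-0.2)]
P/P0 = 0.066 * [0.1644634 - 0.02603461] = 0.009136300
P = 1224 * 0.009136300 = 11.183 MW

11.183


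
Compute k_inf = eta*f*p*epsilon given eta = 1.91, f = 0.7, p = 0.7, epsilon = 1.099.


k_inf = eta * f * p * epsilon
k_inf = 1.91 * 0.7 * 0.7 * 1.099
k_inf = 1.0286

1.0286


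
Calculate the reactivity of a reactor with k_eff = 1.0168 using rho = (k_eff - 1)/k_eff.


rho = (k_eff - 1) / k_eff
rho = (1.0168 - 1) / 1.0168
rho = 0.016522

0.016522


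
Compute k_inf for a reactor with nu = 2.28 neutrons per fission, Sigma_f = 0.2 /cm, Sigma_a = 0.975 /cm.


k_inf = nu * Sigma_f / Sigma_a
k_inf = 2.28 * 0.2 / 0.975
k_inf = 0.46769

0.46769


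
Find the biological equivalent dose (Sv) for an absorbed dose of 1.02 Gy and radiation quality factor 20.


H = D * Q
H = 1.02 * 20
H = 20.400 Sv

20.400


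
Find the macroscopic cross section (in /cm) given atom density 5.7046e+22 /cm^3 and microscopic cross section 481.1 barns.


Sigma = N * sigma_barns * 1e-24
Sigma = 5.7046e+22 * 481.1 * 1e-24
Sigma = 27.445 /cm

27.445


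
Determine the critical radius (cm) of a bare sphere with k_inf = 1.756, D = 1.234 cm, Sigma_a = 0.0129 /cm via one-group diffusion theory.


L^2 = D / Sigma_a = 1.234 / 0.0129 = 95.65891 cm^2
B_m^2 = (k_inf - 1) / L^2 = (1.756 - 1) / 95.65891 = 0.007903080 /cm^2
For a bare sphere: B_g = pi/R, so R_c = pi / sqrt(B_m^2)
R_c = pi / sqrt(0.007903080) = 35.339 cm

35.339


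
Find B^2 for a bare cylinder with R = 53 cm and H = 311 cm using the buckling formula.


B^2 = (2.405/R)^2 + (pi/H)^2
B^2 = (2.405/53)^2 + (pi/311)^2
B^2 = 0.0021611 /cm^2

0.0021611


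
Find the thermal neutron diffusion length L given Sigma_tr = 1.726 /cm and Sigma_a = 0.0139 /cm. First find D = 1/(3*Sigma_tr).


D = 1 / (3 * Sigma_tr) = 1 / (3 * 1.726) = 0.1931248 cm
L = sqrt(D / Sigma_a)
L = sqrt(0.1931248 / 0.0139)
L = 3.7274 cm

3.7274


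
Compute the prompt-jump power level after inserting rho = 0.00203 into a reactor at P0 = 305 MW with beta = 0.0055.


P1/P0 = beta / (beta - rho)
P1/P0 = 0.0055 / (0.0055 - 0.00203) = 1.585014
P1 = 305 * 1.585014 = 483.43 MW

483.43


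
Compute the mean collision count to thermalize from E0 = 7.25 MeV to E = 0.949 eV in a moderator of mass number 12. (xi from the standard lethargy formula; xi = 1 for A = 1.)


xi = 1 + (A-1)^2/(2A)*ln((A-1)/(A+1)) = 0.1577690 (for A = 12)
n = ln(E0/E) / xi
n = ln(7.25e6 / 0.949) / 0.1577690
n = ln(7.639621e+06) / 0.1577690 = 100.46

100.46


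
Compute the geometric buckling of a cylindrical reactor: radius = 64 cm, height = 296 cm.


B^2 = (2.405/R)^2 + (pi/H)^2
B^2 = (2.405/64)^2 + (pi/296)^2
B^2 = 0.0015248 /cm^2

0.0015248


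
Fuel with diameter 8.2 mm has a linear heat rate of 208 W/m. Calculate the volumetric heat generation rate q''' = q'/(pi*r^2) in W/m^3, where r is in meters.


r = D / 2 / 1000 = 8.2 / 2 / 1000 = 0.0041 m
q''' = q' / (pi * r^2)
q''' = 208 / (pi * 0.0041^2)
q''' = 3.9386e+06 W/m^3

3.9386e+06


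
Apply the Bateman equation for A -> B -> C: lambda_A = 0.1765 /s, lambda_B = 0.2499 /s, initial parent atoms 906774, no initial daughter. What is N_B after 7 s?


N_B(t) = lambda_A * N_A0 / (lambda_B - lambda_A) * [exp(-lambda_A*t) - exp(-lambda_B*t)]
exp(-0.1765*7) = 0.2906894; exp(-0.2499*7) = 0.1738956
N_B = 0.1765 * 906774 / (0.2499 - 0.1765) * (0.2906894 - 0.1738956)
N_B = 254664

254664


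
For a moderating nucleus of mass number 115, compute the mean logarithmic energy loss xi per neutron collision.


xi = 1 + (A-1)^2/(2A) * ln((A-1)/(A+1))
xi = 1 + (115-1)^2/(2*115) * ln((115-1)/(115 +1))
xi = 0.017291

0.017291


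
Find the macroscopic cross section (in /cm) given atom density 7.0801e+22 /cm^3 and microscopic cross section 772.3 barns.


Sigma = N * sigma_barns * 1e-24
Sigma = 7.0801e+22 * 772.3 * 1e-24
Sigma = 54.680 /cm

54.680


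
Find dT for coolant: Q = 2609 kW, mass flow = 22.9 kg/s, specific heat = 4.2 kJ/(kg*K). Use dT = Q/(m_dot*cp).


dT = Q / (m_dot * cp)
dT = 2609 / (22.9 * 4.2)
dT = 27.126 C

27.126


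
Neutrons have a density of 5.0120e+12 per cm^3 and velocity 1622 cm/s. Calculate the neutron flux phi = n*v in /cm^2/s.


phi = n * v
phi = 5.0120e+12 * 1622
phi = 8.1295e+15 /cm^2/s

8.1295e+15


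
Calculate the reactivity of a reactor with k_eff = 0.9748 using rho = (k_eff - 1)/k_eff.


rho = (k_eff - 1) / k_eff
rho = (0.9748 - 1) / 0.9748
rho = -0.025851

-0.025851


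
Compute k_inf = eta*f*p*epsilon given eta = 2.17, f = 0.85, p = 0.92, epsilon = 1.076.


k_inf = eta * f * p * epsilon
k_inf = 2.17 * 0.85 * 0.92 * 1.076
k_inf = 1.8259

1.8259


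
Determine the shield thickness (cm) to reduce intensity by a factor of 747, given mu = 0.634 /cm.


x = ln(factor) / mu
x = ln(747) / 0.634
x = 10.435 cm

10.435


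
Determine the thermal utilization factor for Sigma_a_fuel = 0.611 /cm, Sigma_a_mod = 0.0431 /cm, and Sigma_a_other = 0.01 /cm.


f = Sigma_a_fuel / (Sigma_a_fuel + Sigma_a_mod + Sigma_a_other)
f = 0.611 / (0.611 + 0.0431 + 0.01)
f = 0.92004

0.92004


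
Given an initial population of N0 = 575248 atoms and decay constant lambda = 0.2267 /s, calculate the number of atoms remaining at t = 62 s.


N = N0 * exp(-lambda * t)
N = 575248 * exp(-0.2267 * 62)
N = 0.45256

0.45256


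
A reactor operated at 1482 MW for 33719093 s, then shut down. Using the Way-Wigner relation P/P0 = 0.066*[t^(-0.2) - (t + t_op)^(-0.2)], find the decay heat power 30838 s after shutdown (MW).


P/P0 = 0.066 * [t^(-0.2) - (t + t_op)^(-0.2)]
P/P0 = 0.066 * [30838^(-0.2) - (30838 + 33719093)^(-0.2)]
P/P0 = 0.066 * [0.1265269 - 0.03121371] = 0.006290671
P = 1482 * 0.006290671 = 9.3228 MW

9.3228


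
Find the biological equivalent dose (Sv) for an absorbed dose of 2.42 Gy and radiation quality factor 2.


H = D * Q
H = 2.42 * 2
H = 4.8400 Sv

4.8400


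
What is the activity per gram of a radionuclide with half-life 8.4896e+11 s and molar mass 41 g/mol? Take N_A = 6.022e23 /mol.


lambda = ln(2) / t_half = ln(2) / 8.4896e+11 = 8.164662e-13 /s
SA = lambda * N_A / M
SA = 8.164662e-13 * 6.022e23 / 41
SA = 1.1992e+10 Bq/g

1.1992e+10


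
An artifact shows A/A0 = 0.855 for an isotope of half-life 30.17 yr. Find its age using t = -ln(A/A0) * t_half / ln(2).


lambda = ln(2) / t_half = ln(2) / 30.17 = 0.02297472 /yr
t = -ln(A/A0) / lambda
t = -ln(0.855) / 0.02297472
t = 6.8185 yr

6.8185


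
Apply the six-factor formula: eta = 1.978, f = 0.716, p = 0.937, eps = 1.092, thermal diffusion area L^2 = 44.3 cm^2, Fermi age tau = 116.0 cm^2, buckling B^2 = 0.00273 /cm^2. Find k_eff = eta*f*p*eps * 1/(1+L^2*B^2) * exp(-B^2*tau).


k_inf = eta*f*p*eps = 1.978*0.716*0.937*1.092 = 1.449111
P_TNL = 1/(1 + L^2*B^2) = 1/(1 + 44.3*0.00273) = 0.8921092
P_FNL = exp(-B^2*tau) = exp(-0.00273*116.0) = 0.7285639
k_eff = k_inf * P_TNL * P_FNL = 1.449111 * 0.8921092 * 0.7285639
k_eff = 0.94186

0.94186


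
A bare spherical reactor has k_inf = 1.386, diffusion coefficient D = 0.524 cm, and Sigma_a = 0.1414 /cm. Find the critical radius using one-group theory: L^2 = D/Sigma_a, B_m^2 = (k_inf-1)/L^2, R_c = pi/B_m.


L^2 = D / Sigma_a = 0.524 / 0.1414 = 3.705799 cm^2
B_m^2 = (k_inf - 1) / L^2 = (1.386 - 1) / 3.705799 = 0.1041611 /cm^2
For a bare sphere: B_g = pi/R, so R_c = pi / sqrt(B_m^2)
R_c = pi / sqrt(0.1041611) = 9.7341 cm

9.7341


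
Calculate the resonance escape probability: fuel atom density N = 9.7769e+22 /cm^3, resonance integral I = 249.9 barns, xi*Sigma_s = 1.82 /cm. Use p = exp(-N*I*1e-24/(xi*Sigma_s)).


p = exp(-N * I * 1e-24 / (xi*Sigma_s))
p = exp(-9.7769e+22 * 249.9 * 1e-24 / 1.82)
p = 1.4786e-06

1.4786e-06


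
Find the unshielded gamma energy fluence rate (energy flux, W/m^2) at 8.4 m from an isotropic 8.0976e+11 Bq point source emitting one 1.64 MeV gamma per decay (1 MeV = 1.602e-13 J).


psi = A * E * 1.602e-13 / (4*pi*r^2)
psi = 8.0976e+11 * 1.64 * 1.602e-13 / (4*pi*8.4^2)
psi = 2.3994e-04 W/m^2

2.3994e-04


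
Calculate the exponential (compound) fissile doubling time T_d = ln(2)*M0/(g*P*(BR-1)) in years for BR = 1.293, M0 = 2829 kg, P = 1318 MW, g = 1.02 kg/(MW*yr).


Breeding gain G = BR - 1 = 1.293 - 1 = 0.293
Fissile production rate = g * P * G = 1.02 * 1318 * 0.293 = 393.89748 kg/yr
T_d = ln(2) * M0 / (g * P * G)
T_d = ln(2) * 2829 / 393.89748 = 4.9782 yr

4.9782


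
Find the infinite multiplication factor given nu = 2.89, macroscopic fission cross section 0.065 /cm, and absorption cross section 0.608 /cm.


k_inf = nu * Sigma_f / Sigma_a
k_inf = 2.89 * 0.065 / 0.608
k_inf = 0.30896

0.30896


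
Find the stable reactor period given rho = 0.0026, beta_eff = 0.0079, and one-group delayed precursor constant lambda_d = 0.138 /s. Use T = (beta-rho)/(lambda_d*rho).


T = (beta - rho) / (lambda_d * rho)
T = (0.0079 - 0.0026) / (0.138 * 0.0026)
T = 14.771 s

14.771


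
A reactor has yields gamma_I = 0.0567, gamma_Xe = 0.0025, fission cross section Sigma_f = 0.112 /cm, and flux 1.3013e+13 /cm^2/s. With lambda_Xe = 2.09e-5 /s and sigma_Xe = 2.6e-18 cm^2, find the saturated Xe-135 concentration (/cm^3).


Xe_eq = (gamma_I + gamma_Xe) * Sigma_f * phi / (lambda_Xe + sigma_Xe * phi)
Numerator = (0.0567 + 0.0025) * 0.112 * 1.3013e+13 = 8.628140e+10
Denominator = 2.09e-5 + 2.6e-18 * 1.3013e+13 = 5.473380e-05
Xe_eq = 8.628140e+10 / 5.473380e-05 = 1.5764e+15 /cm^3

1.5764e+15


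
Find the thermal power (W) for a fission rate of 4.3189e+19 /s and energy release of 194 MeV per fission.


P = fission_rate * E_MeV * 1.602e-13
P = 4.3189e+19 * 194 * 1.602e-13
P = 1.3423e+09 W

1.3423e+09


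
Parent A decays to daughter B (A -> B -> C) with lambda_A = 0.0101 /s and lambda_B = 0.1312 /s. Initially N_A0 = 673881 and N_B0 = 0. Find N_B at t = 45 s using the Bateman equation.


N_B(t) = lambda_A * N_A0 / (lambda_B - lambda_A) * [exp(-lambda_A*t) - exp(-lambda_B*t)]
exp(-0.0101*45) = 0.6347653; exp(-0.1312*45) = 0.002728509
N_B = 0.0101 * 673881 / (0.1312 - 0.0101) * (0.6347653 - 0.002728509)
N_B = 35522

35522


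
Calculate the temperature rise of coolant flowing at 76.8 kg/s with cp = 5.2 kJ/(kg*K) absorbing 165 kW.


dT = Q / (m_dot * cp)
dT = 165 / (76.8 * 5.2)
dT = 0.41316 C

0.41316


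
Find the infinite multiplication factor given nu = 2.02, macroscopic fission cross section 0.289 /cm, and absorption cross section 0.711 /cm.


k_inf = nu * Sigma_f / Sigma_a
k_inf = 2.02 * 0.289 / 0.711
k_inf = 0.82107

0.82107


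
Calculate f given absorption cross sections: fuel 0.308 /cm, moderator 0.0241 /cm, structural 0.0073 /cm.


f = Sigma_a_fuel / (Sigma_a_fuel + Sigma_a_mod + Sigma_a_other)
f = 0.308 / (0.308 + 0.0241 + 0.0073)
f = 0.90748

0.90748


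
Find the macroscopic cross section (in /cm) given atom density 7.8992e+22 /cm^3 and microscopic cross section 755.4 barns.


Sigma = N * sigma_barns * 1e-24
Sigma = 7.8992e+22 * 755.4 * 1e-24
Sigma = 59.671 /cm

59.671


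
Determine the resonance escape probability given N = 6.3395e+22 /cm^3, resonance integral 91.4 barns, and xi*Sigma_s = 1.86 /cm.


p = exp(-N * I * 1e-24 / (xi*Sigma_s))
p = exp(-6.3395e+22 * 91.4 * 1e-24 / 1.86)
p = 0.044369

0.044369


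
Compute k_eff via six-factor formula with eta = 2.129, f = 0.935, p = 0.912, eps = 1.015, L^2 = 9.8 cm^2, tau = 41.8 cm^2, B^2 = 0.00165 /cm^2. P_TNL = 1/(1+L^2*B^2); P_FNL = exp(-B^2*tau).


k_inf = eta*f*p*eps = 2.129*0.935*0.912*1.015 = 1.842672
P_TNL = 1/(1 + L^2*B^2) = 1/(1 + 9.8*0.00165) = 0.9840873
P_FNL = exp(-B^2*tau) = exp(-0.00165*41.8) = 0.9333547
k_eff = k_inf * P_TNL * P_FNL = 1.842672 * 0.9840873 * 0.9333547
k_eff = 1.6925

1.6925


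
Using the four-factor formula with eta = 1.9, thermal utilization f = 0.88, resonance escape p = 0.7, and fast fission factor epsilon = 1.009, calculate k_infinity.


k_inf = eta * f * p * epsilon
k_inf = 1.9 * 0.88 * 0.7 * 1.009
k_inf = 1.1809

1.1809


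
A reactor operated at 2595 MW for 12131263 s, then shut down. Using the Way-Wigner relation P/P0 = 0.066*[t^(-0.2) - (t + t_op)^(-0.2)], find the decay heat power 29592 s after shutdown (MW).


P/P0 = 0.066 * [t^(-0.2) - (t + t_op)^(-0.2)]
P/P0 = 0.066 * [29592^(-0.2) - (29592 + 12131263)^(-0.2)]
P/P0 = 0.066 * [0.1275749 - 0.03828311] = 0.005893258
P = 2595 * 0.005893258 = 15.293 MW

15.293


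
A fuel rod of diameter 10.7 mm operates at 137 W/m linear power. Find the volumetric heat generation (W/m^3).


r = D / 2 / 1000 = 10.7 / 2 / 1000 = 0.00535 m
q''' = q' / (pi * r^2)
q''' = 137 / (pi * 0.00535^2)
q''' = 1.5236e+06 W/m^3

1.5236e+06


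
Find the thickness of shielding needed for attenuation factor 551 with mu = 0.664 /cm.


x = ln(factor) / mu
x = ln(551) / 0.664
x = 9.5056 cm

9.5056


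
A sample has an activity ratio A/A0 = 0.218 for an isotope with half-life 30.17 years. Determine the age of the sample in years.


lambda = ln(2) / t_half = ln(2) / 30.17 = 0.02297472 /yr
t = -ln(A/A0) / lambda
t = -ln(0.218) / 0.02297472
t = 66.302 yr

66.302


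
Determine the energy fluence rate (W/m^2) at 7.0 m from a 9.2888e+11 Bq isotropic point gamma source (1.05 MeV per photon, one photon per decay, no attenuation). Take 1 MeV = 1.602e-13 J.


psi = A * E * 1.602e-13 / (4*pi*r^2)
psi = 9.2888e+11 * 1.05 * 1.602e-13 / (4*pi*7.0^2)
psi = 2.5375e-04 W/m^2

2.5375e-04


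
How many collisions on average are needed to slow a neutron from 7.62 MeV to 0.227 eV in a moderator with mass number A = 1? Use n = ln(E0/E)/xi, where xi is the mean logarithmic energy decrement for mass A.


xi = 1 + (A-1)^2/(2A)*ln((A-1)/(A+1)) = 1 (for A = 1)
n = ln(E0/E) / xi
n = ln(7.62e6 / 0.227) / 1
n = ln(3.356828e+07) / 1 = 17.329

17.329


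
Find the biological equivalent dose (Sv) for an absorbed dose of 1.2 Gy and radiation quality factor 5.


H = D * Q
H = 1.2 * 5
H = 6.0000 Sv

6.0000


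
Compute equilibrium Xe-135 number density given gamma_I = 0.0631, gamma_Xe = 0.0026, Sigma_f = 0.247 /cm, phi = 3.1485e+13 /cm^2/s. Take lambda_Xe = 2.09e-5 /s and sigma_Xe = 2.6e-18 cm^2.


Xe_eq = (gamma_I + gamma_Xe) * Sigma_f * phi / (lambda_Xe + sigma_Xe * phi)
Numerator = (0.0631 + 0.0026) * 0.247 * 3.1485e+13 = 5.109354e+11
Denominator = 2.09e-5 + 2.6e-18 * 3.1485e+13 = 1.027610e-04
Xe_eq = 5.109354e+11 / 1.027610e-04 = 4.9721e+15 /cm^3

4.9721e+15


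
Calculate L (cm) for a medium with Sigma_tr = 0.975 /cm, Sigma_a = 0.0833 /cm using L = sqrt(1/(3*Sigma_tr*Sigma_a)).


D = 1 / (3 * Sigma_tr) = 1 / (3 * 0.975) = 0.3418803 cm
L = sqrt(D / Sigma_a)
L = sqrt(0.3418803 / 0.0833)
L = 2.0259 cm

2.0259


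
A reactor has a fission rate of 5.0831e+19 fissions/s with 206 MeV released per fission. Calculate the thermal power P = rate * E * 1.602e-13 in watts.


P = fission_rate * E_MeV * 1.602e-13
P = 5.0831e+19 * 206 * 1.602e-13
P = 1.6775e+09 W

1.6775e+09


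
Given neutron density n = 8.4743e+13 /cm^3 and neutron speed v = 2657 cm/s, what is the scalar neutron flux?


phi = n * v
phi = 8.4743e+13 * 2657
phi = 2.2516e+17 /cm^2/s

2.2516e+17


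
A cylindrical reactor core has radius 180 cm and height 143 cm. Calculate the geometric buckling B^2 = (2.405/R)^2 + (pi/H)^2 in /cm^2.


B^2 = (2.405/R)^2 + (pi/H)^2
B^2 = (2.405/180)^2 + (pi/143)^2
B^2 = 6.6116e-04 /cm^2

6.6116e-04


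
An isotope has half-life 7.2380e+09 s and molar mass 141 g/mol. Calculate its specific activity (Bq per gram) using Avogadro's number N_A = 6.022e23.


lambda = ln(2) / t_half = ln(2) / 7.2380e+09 = 9.576502e-11 /s
SA = lambda * N_A / M
SA = 9.576502e-11 * 6.022e23 / 141
SA = 4.0900e+11 Bq/g

4.0900e+11


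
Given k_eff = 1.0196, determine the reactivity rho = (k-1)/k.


rho = (k_eff - 1) / k_eff
rho = (1.0196 - 1) / 1.0196
rho = 0.019223

0.019223


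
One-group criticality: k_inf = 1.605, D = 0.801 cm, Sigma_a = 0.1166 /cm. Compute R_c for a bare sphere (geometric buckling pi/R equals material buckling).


L^2 = D / Sigma_a = 0.801 / 0.1166 = 6.869640 cm^2
B_m^2 = (k_inf - 1) / L^2 = (1.605 - 1) / 6.869640 = 0.08806866 /cm^2
For a bare sphere: B_g = pi/R, so R_c = pi / sqrt(B_m^2)
R_c = pi / sqrt(0.08806866) = 10.586 cm

10.586


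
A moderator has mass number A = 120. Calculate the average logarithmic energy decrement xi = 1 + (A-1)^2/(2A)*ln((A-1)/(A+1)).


xi = 1 + (A-1)^2/(2A) * ln((A-1)/(A+1))
xi = 1 + (120-1)^2/(2*120) * ln((120-1)/(120 +1))
xi = 0.016574

0.016574


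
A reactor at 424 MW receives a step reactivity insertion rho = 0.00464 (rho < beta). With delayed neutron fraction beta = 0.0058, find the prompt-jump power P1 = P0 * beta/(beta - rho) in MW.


P1/P0 = beta / (beta - rho)
P1/P0 = 0.0058 / (0.0058 - 0.00464) = 5.000000
P1 = 424 * 5.000000 = 2120.0 MW

2120.0
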